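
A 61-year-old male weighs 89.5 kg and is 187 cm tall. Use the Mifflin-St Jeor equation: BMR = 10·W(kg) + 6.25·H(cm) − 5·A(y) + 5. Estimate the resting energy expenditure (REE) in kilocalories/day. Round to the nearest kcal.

1764 kilocalories/day

Mifflin-St Jeor (male): BMR = 10(89.5) + 6.25(187) − 5(61) + 5 = 895 + 1168.75 − 305 + 5 = 1763.75 kcal/day.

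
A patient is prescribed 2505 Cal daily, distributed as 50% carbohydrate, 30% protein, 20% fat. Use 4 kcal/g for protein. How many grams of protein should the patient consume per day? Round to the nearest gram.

188 g/day

Protein energy = 30% × 2505 = 751.5 kcal.
At 4 kcal/g: 751.5 ÷ 4 = 187.875 g.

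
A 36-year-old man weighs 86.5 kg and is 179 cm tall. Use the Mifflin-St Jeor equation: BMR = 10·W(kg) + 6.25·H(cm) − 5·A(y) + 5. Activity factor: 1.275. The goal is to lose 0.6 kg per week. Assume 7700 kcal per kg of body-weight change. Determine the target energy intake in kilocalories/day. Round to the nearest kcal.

Mifflin-St Jeor (male): BMR = 10(86.5) + 6.25(179) − 5(36) + 5 = 865 + 1118.75 − 180 + 5 = 1808.75 kcal/day.
TEE = 1808.75 × 1.275 = 2306.1563 kcal/day.
Required daily deficit = 0.6 × 7700 ÷ 7 = 660 kcal/day.
Target intake = 2306.1563 − 660 = 1646.1563 kcal/day.

1646 kilocalories/day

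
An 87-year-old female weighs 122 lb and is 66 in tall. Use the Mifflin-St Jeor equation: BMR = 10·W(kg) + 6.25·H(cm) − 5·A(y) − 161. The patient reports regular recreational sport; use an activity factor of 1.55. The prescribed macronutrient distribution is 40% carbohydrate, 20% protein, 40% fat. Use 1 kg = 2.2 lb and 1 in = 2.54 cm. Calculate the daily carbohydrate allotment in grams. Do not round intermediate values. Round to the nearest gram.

156 g/day

Convert to metric: weight = 122 ÷ 2.2 = 55.4545 kg; height = 66 × 2.54 = 167.64 cm.
Mifflin-St Jeor (female): BMR = 10(55.4545) + 6.25(167.64) − 5(87) − 161 = 554.5455 + 1047.75 − 435 − 161 = 1006.2955 kcal/day.
TEE = 1006.2955 × 1.55 = 1559.758 kcal/day.
Carbohydrate energy = 40% × 1559.758 = 623.9032 kcal.
Carbohydrate = 623.9032 ÷ 4 kcal/g = 155.9758 g.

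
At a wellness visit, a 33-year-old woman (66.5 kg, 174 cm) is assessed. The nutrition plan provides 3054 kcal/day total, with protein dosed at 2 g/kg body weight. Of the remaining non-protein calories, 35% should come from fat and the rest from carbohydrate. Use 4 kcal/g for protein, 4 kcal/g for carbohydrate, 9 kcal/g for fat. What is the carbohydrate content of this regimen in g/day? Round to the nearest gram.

Protein = 2 × 66.5 = 133 g → 133 × 4 = 532 kcal.
Non-protein calories = 3054 − 532 = 2522 kcal.
Fat: 35% × 2522 = 882.7 kcal; carbohydrate: 1639.3 kcal.
Carbohydrate: 1639.3 kcal ÷ 4 kcal/g = 409.825 g.

410 g/day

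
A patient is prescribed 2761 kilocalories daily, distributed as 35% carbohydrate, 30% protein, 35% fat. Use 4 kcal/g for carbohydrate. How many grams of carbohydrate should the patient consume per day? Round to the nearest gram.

Carbohydrate energy = 35% × 2761 = 966.35 kcal.
At 4 kcal/g: 966.35 ÷ 4 = 241.5875 g.

242 g/day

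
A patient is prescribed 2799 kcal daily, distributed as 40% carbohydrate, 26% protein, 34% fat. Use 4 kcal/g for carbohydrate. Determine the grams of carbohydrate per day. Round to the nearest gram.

Carbohydrate energy = 40% × 2799 = 1119.6 kcal.
At 4 kcal/g: 1119.6 ÷ 4 = 279.9 g.

280 g/day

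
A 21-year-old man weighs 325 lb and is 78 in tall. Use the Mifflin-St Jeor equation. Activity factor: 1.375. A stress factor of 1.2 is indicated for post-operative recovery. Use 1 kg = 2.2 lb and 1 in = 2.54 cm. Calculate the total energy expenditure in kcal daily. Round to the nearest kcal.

Convert to metric: weight = 325 ÷ 2.2 = 147.7273 kg; height = 78 × 2.54 = 198.12 cm.
Mifflin-St Jeor (male): BMR = 10(147.7273) + 6.25(198.12) − 5(21) + 5 = 1477.2727 + 1238.25 − 105 + 5 = 2615.5227 kcal/day.
TEE = BMR × activity factor = 2615.5227 × 1.375 = 3596.3438 kcal/day.
Apply stress factor: 3596.3438 × 1.2 = 4315.6125 kcal/day.

4316 kcal daily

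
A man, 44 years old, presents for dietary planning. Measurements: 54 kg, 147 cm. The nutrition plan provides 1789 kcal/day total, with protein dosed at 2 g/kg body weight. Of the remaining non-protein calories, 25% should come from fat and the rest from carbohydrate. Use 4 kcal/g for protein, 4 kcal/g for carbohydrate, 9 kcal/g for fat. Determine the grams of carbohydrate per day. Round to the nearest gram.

254 g/day

Protein = 2 × 54 = 108 g → 108 × 4 = 432 kcal.
Non-protein calories = 1789 − 432 = 1357 kcal.
Fat: 25% × 1357 = 339.25 kcal; carbohydrate: 1017.75 kcal.
Carbohydrate: 1017.75 kcal ÷ 4 kcal/g = 254.4375 g.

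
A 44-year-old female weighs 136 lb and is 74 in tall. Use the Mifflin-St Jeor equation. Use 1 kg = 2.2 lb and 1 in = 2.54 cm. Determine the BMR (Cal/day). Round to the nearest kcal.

1412 Cal/day

Convert to metric: weight = 136 ÷ 2.2 = 61.8182 kg; height = 74 × 2.54 = 187.96 cm.
Mifflin-St Jeor (female): BMR = 10(61.8182) + 6.25(187.96) − 5(44) − 161 = 618.1818 + 1174.75 − 220 − 161 = 1411.9318 kcal/day.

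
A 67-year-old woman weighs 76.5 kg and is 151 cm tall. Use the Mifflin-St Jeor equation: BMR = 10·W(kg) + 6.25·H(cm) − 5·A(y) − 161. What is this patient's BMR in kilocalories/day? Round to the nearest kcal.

1213 kilocalories/day

Mifflin-St Jeor (female): BMR = 10(76.5) + 6.25(151) − 5(67) − 161 = 765 + 943.75 − 335 − 161 = 1212.75 kcal/day.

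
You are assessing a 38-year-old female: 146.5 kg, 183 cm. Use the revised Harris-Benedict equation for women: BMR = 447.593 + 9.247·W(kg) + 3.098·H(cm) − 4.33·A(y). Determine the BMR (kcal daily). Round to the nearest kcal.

Harris-Benedict: BMR = 447.593 + 9.247(146.5) + 3.098(183) − 4.33(38) = 2204.6725 kcal/day.

2205 kcal daily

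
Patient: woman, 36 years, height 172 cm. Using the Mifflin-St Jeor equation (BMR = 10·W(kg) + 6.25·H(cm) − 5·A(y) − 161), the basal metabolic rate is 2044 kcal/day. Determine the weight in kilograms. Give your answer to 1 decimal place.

131.0 kg

2044 = 10·W + 6.25(172) − 5(36) − 161
10·W = 2044 − 734 = 1310, so W = 131 kg.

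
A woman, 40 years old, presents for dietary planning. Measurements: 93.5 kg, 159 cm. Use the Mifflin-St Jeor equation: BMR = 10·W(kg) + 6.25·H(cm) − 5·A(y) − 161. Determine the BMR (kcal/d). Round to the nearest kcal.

1568 kcal/d

Mifflin-St Jeor (female): BMR = 10(93.5) + 6.25(159) − 5(40) − 161 = 935 + 993.75 − 200 − 161 = 1567.75 kcal/day.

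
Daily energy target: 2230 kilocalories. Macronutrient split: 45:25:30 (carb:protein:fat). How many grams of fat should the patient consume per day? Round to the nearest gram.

Fat energy = 30% × 2230 = 669 kcal.
At 9 kcal/g: 669 ÷ 9 = 74.3333 g.

74 g/day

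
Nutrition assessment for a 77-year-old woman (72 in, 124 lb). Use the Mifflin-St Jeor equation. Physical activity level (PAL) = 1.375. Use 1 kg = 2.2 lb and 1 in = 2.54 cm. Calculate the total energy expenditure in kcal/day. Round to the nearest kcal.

Convert to metric: weight = 124 ÷ 2.2 = 56.3636 kg; height = 72 × 2.54 = 182.88 cm.
Mifflin-St Jeor (female): BMR = 10(56.3636) + 6.25(182.88) − 5(77) − 161 = 563.6364 + 1143 − 385 − 161 = 1160.6364 kcal/day.
TEE = BMR × activity factor = 1160.6364 × 1.375 = 1595.875 kcal/day.

1596 kcal/day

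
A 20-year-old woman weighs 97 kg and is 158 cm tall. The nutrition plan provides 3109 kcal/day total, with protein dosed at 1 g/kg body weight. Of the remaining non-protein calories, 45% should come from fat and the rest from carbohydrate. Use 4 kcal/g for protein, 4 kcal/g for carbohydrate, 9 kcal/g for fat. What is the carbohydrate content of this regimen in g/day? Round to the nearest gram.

Protein = 1 × 97 = 97 g → 97 × 4 = 388 kcal.
Non-protein calories = 3109 − 388 = 2721 kcal.
Fat: 45% × 2721 = 1224.45 kcal; carbohydrate: 1496.55 kcal.
Carbohydrate: 1496.55 kcal ÷ 4 kcal/g = 374.1375 g.

374 g/day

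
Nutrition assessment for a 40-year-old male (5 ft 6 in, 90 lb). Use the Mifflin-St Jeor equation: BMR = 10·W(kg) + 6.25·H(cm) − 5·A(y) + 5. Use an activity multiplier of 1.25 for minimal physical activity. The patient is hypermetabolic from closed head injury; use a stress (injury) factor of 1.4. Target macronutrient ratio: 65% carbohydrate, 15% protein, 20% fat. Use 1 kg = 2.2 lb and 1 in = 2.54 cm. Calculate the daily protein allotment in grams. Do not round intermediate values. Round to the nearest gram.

83 g/day

Convert to metric: weight = 90 ÷ 2.2 = 40.9091 kg; height = (5×12 + 6) × 2.54 = 66 × 2.54 = 167.64 cm.
Mifflin-St Jeor (male): BMR = 10(40.9091) + 6.25(167.64) − 5(40) + 5 = 409.0909 + 1047.75 − 200 + 5 = 1261.8409 kcal/day.
TEE = 1261.8409 × 1.25 = 1577.3011 kcal/day.
With stress factor 1.4: 1577.3011 × 1.4 = 2208.2216 kcal/day.
Protein energy = 15% × 2208.2216 = 331.2332 kcal.
Protein = 331.2332 ÷ 4 kcal/g = 82.8083 g.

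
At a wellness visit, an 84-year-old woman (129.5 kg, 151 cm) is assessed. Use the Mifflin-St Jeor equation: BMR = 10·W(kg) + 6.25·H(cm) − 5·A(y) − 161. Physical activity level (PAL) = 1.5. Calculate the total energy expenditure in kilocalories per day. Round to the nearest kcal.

Mifflin-St Jeor (female): BMR = 10(129.5) + 6.25(151) − 5(84) − 161 = 1295 + 943.75 − 420 − 161 = 1657.75 kcal/day.
TEE = BMR × activity factor = 1657.75 × 1.5 = 2486.625 kcal/day.

2487 kilocalories per day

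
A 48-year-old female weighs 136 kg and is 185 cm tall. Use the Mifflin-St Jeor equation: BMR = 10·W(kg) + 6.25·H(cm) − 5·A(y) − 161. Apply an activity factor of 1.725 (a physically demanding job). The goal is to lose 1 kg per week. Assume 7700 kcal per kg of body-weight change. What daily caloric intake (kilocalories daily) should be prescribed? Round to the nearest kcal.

Mifflin-St Jeor (female): BMR = 10(136) + 6.25(185) − 5(48) − 161 = 1360 + 1156.25 − 240 − 161 = 2115.25 kcal/day.
TEE = 2115.25 × 1.725 = 3648.8063 kcal/day.
Required daily deficit = 1 × 7700 ÷ 7 = 1100 kcal/day.
Target intake = 3648.8063 − 1100 = 2548.8063 kcal/day.

2549 kilocalories daily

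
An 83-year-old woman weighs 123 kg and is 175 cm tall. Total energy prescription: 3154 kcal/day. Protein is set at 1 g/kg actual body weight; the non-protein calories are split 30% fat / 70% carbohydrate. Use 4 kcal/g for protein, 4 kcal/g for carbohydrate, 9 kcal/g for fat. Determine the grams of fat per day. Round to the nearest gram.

Protein = 1 × 123 = 123 g → 123 × 4 = 492 kcal.
Non-protein calories = 3154 − 492 = 2662 kcal.
Fat: 30% × 2662 = 798.6 kcal; carbohydrate: 1863.4 kcal.
Fat: 798.6 kcal ÷ 9 kcal/g = 88.7333 g.

89 g/day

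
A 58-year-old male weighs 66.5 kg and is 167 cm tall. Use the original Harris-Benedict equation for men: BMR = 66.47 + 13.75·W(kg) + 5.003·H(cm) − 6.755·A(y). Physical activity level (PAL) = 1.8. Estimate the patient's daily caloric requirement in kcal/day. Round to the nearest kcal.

Harris-Benedict: BMR = 66.47 + 13.75(66.5) + 5.003(167) − 6.755(58) = 1424.556 kcal/day.
TEE = BMR × activity factor = 1424.556 × 1.8 = 2564.2008 kcal/day.

2564 kcal/day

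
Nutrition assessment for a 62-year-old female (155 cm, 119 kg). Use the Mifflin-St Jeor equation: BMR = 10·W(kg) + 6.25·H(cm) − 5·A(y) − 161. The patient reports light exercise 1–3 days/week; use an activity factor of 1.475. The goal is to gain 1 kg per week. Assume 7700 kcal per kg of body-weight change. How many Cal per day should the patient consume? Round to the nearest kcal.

Mifflin-St Jeor (female): BMR = 10(119) + 6.25(155) − 5(62) − 161 = 1190 + 968.75 − 310 − 161 = 1687.75 kcal/day.
TEE = 1687.75 × 1.475 = 2489.4313 kcal/day.
Required daily surplus = 1 × 7700 ÷ 7 = 1100 kcal/day.
Target intake = 2489.4313 + 1100 = 3589.4313 kcal/day.

3589 Cal per day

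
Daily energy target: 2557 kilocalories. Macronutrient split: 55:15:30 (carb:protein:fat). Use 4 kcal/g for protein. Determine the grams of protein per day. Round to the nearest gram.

Protein energy = 15% × 2557 = 383.55 kcal.
At 4 kcal/g: 383.55 ÷ 4 = 95.8875 g.

96 g/day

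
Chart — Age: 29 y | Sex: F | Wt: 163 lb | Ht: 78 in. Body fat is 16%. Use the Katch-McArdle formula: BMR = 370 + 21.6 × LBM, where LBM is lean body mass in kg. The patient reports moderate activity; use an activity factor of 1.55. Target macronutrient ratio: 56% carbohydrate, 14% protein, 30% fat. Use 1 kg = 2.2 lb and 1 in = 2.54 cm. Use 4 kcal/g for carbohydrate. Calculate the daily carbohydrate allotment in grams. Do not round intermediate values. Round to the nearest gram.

Convert to metric: weight = 163 ÷ 2.2 = 74.0909 kg; height = 78 × 2.54 = 198.12 cm.
LBM = 74.0909 × (1 − 0.16) = 62.2364 kg. Katch-McArdle: BMR = 370 + 21.6 × 62.2364 = 1714.3055 kcal/day.
TEE = 1714.3055 × 1.55 = 2657.1735 kcal/day.
Carbohydrate energy = 56% × 2657.1735 = 1488.0171 kcal.
Carbohydrate = 1488.0171 ÷ 4 kcal/g = 372.0043 g.

372 g/day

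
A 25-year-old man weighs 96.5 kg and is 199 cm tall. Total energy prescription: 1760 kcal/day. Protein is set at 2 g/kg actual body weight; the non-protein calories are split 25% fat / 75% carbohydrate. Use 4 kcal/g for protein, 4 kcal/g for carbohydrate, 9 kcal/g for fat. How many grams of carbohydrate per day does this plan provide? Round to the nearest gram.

185 g/day

Protein = 2 × 96.5 = 193 g → 193 × 4 = 772 kcal.
Non-protein calories = 1760 − 772 = 988 kcal.
Fat: 25% × 988 = 247 kcal; carbohydrate: 741 kcal.
Carbohydrate: 741 kcal ÷ 4 kcal/g = 185.25 g.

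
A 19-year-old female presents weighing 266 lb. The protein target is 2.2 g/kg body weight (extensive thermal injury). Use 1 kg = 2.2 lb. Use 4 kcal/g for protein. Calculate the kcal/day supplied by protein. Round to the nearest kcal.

1064 kcal/day

Weight in kg = 266 ÷ 2.2 = 120.9091 kg.
Protein = 2.2 g/kg × 120.9091 kg = 266 g/day.
Protein energy = 266 g × 4 kcal/g = 1064 kcal/day.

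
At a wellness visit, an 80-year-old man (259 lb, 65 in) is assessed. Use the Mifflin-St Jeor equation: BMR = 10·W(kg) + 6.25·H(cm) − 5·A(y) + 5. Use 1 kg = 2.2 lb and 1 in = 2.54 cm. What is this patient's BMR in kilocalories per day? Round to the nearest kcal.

Convert to metric: weight = 259 ÷ 2.2 = 117.7273 kg; height = 65 × 2.54 = 165.1 cm.
Mifflin-St Jeor (male): BMR = 10(117.7273) + 6.25(165.1) − 5(80) + 5 = 1177.2727 + 1031.875 − 400 + 5 = 1814.1477 kcal/day.

1814 kilocalories per day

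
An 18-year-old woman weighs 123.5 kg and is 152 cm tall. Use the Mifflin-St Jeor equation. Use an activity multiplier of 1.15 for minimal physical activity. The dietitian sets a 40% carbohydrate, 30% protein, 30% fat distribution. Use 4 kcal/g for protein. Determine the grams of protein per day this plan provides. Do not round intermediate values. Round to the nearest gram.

167 g/day

Mifflin-St Jeor (female): BMR = 10(123.5) + 6.25(152) − 5(18) − 161 = 1235 + 950 − 90 − 161 = 1934 kcal/day.
TEE = 1934 × 1.15 = 2224.1 kcal/day.
Protein energy = 30% × 2224.1 = 667.23 kcal.
Protein = 667.23 ÷ 4 kcal/g = 166.8075 g.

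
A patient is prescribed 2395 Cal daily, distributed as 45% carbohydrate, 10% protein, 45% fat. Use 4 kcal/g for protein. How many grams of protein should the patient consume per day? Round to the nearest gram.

Protein energy = 10% × 2395 = 239.5 kcal.
At 4 kcal/g: 239.5 ÷ 4 = 59.875 g.

60 g/day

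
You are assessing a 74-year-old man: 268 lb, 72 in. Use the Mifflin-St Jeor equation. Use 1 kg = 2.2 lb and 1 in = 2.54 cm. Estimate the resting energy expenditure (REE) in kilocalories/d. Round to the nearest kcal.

Convert to metric: weight = 268 ÷ 2.2 = 121.8182 kg; height = 72 × 2.54 = 182.88 cm.
Mifflin-St Jeor (male): BMR = 10(121.8182) + 6.25(182.88) − 5(74) + 5 = 1218.1818 + 1143 − 370 + 5 = 1996.1818 kcal/day.

1996 kilocalories/d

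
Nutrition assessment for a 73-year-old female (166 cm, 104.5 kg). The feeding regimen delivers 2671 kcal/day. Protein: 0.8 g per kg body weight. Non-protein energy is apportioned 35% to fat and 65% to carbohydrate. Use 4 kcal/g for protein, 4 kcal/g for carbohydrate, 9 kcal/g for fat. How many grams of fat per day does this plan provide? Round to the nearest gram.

91 g/day

Protein = 0.8 × 104.5 = 83.6 g → 83.6 × 4 = 334.4 kcal.
Non-protein calories = 2671 − 334.4 = 2336.6 kcal.
Fat: 35% × 2336.6 = 817.81 kcal; carbohydrate: 1518.79 kcal.
Fat: 817.81 kcal ÷ 9 kcal/g = 90.8678 g.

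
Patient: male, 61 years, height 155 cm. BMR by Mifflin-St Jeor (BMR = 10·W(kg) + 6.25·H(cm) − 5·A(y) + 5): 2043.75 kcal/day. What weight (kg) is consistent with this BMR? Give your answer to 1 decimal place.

137.5 kg

2043.75 = 10·W + 6.25(155) − 5(61) + 5
10·W = 2043.75 − 668.75 = 1375, so W = 137.5 kg.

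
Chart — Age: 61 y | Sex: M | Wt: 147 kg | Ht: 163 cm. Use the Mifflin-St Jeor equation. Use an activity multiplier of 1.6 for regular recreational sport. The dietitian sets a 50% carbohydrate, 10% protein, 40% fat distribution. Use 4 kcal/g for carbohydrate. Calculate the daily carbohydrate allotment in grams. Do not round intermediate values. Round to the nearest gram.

438 g/day

Mifflin-St Jeor (male): BMR = 10(147) + 6.25(163) − 5(61) + 5 = 1470 + 1018.75 − 305 + 5 = 2188.75 kcal/day.
TEE = 2188.75 × 1.6 = 3502 kcal/day.
Carbohydrate energy = 50% × 3502 = 1751 kcal.
Carbohydrate = 1751 ÷ 4 kcal/g = 437.75 g.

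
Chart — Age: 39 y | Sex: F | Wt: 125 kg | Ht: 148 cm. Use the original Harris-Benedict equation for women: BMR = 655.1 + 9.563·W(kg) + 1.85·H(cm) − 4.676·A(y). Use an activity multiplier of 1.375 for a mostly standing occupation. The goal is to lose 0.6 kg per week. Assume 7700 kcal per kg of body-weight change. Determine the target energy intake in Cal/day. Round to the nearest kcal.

2010 Cal/day

Harris-Benedict: BMR = 655.1 + 9.563(125) + 1.85(148) − 4.676(39) = 1941.911 kcal/day.
TEE = 1941.911 × 1.375 = 2670.1276 kcal/day.
Required daily deficit = 0.6 × 7700 ÷ 7 = 660 kcal/day.
Target intake = 2670.1276 − 660 = 2010.1276 kcal/day.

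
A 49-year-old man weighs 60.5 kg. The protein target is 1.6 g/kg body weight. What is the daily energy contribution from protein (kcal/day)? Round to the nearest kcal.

387 kcal/day

Protein = 1.6 g/kg × 60.5 kg = 96.8 g/day.
Protein energy = 96.8 g × 4 kcal/g = 387.2 kcal/day.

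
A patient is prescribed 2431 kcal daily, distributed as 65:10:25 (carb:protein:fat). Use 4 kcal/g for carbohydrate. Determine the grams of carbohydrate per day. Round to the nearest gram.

395 g/day

Carbohydrate energy = 65% × 2431 = 1580.15 kcal.
At 4 kcal/g: 1580.15 ÷ 4 = 395.0375 g.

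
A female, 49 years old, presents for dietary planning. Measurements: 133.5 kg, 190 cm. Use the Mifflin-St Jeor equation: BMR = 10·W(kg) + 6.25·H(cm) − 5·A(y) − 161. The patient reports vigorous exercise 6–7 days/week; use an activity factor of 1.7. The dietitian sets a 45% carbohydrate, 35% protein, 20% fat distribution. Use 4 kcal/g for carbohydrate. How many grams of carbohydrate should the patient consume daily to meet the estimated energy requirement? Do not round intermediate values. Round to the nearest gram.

Mifflin-St Jeor (female): BMR = 10(133.5) + 6.25(190) − 5(49) − 161 = 1335 + 1187.5 − 245 − 161 = 2116.5 kcal/day.
TEE = 2116.5 × 1.7 = 3598.05 kcal/day.
Carbohydrate energy = 45% × 3598.05 = 1619.1225 kcal.
Carbohydrate = 1619.1225 ÷ 4 kcal/g = 404.7806 g.

405 g/day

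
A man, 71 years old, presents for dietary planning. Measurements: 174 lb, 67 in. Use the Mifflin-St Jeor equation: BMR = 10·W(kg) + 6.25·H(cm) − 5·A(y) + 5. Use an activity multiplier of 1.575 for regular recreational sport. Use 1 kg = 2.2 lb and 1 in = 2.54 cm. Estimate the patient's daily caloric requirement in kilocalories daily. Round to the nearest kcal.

Convert to metric: weight = 174 ÷ 2.2 = 79.0909 kg; height = 67 × 2.54 = 170.18 cm.
Mifflin-St Jeor (male): BMR = 10(79.0909) + 6.25(170.18) − 5(71) + 5 = 790.9091 + 1063.625 − 355 + 5 = 1504.5341 kcal/day.
TEE = BMR × activity factor = 1504.5341 × 1.575 = 2369.6412 kcal/day.

2370 kilocalories daily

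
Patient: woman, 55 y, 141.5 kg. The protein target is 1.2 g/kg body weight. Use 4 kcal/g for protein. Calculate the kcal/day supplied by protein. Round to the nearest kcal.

Protein = 1.2 g/kg × 141.5 kg = 169.8 g/day.
Protein energy = 169.8 g × 4 kcal/g = 679.2 kcal/day.

679 kcal/day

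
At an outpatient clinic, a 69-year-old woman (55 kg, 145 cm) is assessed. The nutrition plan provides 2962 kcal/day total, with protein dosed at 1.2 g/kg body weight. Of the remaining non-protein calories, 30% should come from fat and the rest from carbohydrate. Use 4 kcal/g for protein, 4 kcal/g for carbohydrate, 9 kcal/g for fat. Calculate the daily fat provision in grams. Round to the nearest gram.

Protein = 1.2 × 55 = 66 g → 66 × 4 = 264 kcal.
Non-protein calories = 2962 − 264 = 2698 kcal.
Fat: 30% × 2698 = 809.4 kcal; carbohydrate: 1888.6 kcal.
Fat: 809.4 kcal ÷ 9 kcal/g = 89.9333 g.

90 g/day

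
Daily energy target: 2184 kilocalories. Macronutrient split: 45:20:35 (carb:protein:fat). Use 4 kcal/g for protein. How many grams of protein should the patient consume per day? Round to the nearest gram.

109 g/day

Protein energy = 20% × 2184 = 436.8 kcal.
At 4 kcal/g: 436.8 ÷ 4 = 109.2 g.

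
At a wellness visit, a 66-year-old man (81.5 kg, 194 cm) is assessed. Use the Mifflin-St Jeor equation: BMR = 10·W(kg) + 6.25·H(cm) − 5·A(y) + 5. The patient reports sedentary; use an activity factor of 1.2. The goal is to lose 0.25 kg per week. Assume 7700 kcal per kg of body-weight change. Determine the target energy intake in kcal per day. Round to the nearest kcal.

Mifflin-St Jeor (male): BMR = 10(81.5) + 6.25(194) − 5(66) + 5 = 815 + 1212.5 − 330 + 5 = 1702.5 kcal/day.
TEE = 1702.5 × 1.2 = 2043 kcal/day.
Required daily deficit = 0.25 × 7700 ÷ 7 = 275 kcal/day.
Target intake = 2043 − 275 = 1768 kcal/day.

1768 kcal per day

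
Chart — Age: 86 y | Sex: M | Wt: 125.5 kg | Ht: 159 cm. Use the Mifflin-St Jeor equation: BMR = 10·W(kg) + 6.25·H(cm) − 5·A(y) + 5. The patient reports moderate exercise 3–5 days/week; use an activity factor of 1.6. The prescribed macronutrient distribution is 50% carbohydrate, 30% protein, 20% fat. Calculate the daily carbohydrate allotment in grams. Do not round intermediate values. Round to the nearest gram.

365 g/day

Mifflin-St Jeor (male): BMR = 10(125.5) + 6.25(159) − 5(86) + 5 = 1255 + 993.75 − 430 + 5 = 1823.75 kcal/day.
TEE = 1823.75 × 1.6 = 2918 kcal/day.
Carbohydrate energy = 50% × 2918 = 1459 kcal.
Carbohydrate = 1459 ÷ 4 kcal/g = 364.75 g.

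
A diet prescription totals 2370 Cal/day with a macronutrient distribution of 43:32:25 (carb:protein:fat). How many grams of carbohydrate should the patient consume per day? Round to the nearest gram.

255 g/day

Carbohydrate energy = 43% × 2370 = 1019.1 kcal.
At 4 kcal/g: 1019.1 ÷ 4 = 254.775 g.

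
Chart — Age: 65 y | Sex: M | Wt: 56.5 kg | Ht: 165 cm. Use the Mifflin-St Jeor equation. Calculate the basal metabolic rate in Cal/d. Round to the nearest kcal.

Mifflin-St Jeor (male): BMR = 10(56.5) + 6.25(165) − 5(65) + 5 = 565 + 1031.25 − 325 + 5 = 1276.25 kcal/day.

1276 Cal/d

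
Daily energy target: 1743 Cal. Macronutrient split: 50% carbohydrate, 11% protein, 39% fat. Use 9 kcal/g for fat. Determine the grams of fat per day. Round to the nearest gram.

76 g/day

Fat energy = 39% × 1743 = 679.77 kcal.
At 9 kcal/g: 679.77 ÷ 9 = 75.53 g.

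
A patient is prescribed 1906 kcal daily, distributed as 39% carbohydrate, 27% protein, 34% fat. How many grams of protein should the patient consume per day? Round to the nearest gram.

129 g/day

Protein energy = 27% × 1906 = 514.62 kcal.
At 4 kcal/g: 514.62 ÷ 4 = 128.655 g.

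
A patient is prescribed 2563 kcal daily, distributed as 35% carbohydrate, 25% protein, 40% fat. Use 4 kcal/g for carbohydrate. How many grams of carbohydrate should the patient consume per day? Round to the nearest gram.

Carbohydrate energy = 35% × 2563 = 897.05 kcal.
At 4 kcal/g: 897.05 ÷ 4 = 224.2625 g.

224 g/day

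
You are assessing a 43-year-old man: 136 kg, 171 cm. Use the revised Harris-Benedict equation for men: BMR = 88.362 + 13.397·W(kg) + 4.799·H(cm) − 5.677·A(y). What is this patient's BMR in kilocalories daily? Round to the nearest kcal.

Harris-Benedict: BMR = 88.362 + 13.397(136) + 4.799(171) − 5.677(43) = 2486.872 kcal/day.

2487 kilocalories daily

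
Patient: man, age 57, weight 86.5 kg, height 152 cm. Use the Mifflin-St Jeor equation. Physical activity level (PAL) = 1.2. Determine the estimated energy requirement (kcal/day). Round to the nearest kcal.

Mifflin-St Jeor (male): BMR = 10(86.5) + 6.25(152) − 5(57) + 5 = 865 + 950 − 285 + 5 = 1535 kcal/day.
TEE = BMR × activity factor = 1535 × 1.2 = 1842 kcal/day.

1842 kcal/day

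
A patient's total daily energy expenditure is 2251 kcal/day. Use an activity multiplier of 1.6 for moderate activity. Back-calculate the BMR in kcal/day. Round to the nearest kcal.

1407 kcal/day

BMR = TEE ÷ activity factor = 2251 ÷ 1.6 = 1406.875 kcal/day.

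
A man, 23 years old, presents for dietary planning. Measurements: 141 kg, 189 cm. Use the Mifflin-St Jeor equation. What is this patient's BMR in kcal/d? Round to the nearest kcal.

Mifflin-St Jeor (male): BMR = 10(141) + 6.25(189) − 5(23) + 5 = 1410 + 1181.25 − 115 + 5 = 2481.25 kcal/day.

2481 kcal/d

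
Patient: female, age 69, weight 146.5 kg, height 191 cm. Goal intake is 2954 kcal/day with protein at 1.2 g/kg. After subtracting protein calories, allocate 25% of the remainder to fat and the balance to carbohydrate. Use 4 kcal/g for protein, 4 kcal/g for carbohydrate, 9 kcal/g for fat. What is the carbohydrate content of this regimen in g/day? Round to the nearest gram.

422 g/day

Protein = 1.2 × 146.5 = 175.8 g → 175.8 × 4 = 703.2 kcal.
Non-protein calories = 2954 − 703.2 = 2250.8 kcal.
Fat: 25% × 2250.8 = 562.7 kcal; carbohydrate: 1688.1 kcal.
Carbohydrate: 1688.1 kcal ÷ 4 kcal/g = 422.025 g.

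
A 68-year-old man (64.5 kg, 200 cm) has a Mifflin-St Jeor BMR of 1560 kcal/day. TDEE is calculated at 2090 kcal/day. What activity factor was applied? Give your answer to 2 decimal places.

Activity factor = TEE ÷ BMR = 2090 ÷ 1560 = 1.34.

1.34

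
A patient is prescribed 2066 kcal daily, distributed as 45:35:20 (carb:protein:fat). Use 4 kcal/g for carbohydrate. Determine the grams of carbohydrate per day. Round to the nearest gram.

232 g/day

Carbohydrate energy = 45% × 2066 = 929.7 kcal.
At 4 kcal/g: 929.7 ÷ 4 = 232.425 g.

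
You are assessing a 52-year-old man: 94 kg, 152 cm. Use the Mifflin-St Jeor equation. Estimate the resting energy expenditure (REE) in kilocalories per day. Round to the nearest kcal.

Mifflin-St Jeor (male): BMR = 10(94) + 6.25(152) − 5(52) + 5 = 940 + 950 − 260 + 5 = 1635 kcal/day.

1635 kilocalories per day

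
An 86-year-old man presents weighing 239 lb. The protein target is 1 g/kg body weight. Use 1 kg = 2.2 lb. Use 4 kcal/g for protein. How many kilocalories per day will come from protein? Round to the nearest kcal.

435 kcal/day

Weight in kg = 239 ÷ 2.2 = 108.6364 kg.
Protein = 1 g/kg × 108.6364 kg = 108.6364 g/day.
Protein energy = 108.6364 g × 4 kcal/g = 434.5455 kcal/day.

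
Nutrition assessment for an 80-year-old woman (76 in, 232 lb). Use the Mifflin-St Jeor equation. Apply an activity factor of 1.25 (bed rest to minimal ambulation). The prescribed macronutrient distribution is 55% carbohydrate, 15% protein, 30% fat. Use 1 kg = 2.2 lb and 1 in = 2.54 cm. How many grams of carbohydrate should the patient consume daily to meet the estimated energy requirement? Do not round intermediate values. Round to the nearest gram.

Convert to metric: weight = 232 ÷ 2.2 = 105.4545 kg; height = 76 × 2.54 = 193.04 cm.
Mifflin-St Jeor (female): BMR = 10(105.4545) + 6.25(193.04) − 5(80) − 161 = 1054.5455 + 1206.5 − 400 − 161 = 1700.0455 kcal/day.
TEE = 1700.0455 × 1.25 = 2125.0568 kcal/day.
Carbohydrate energy = 55% × 2125.0568 = 1168.7813 kcal.
Carbohydrate = 1168.7813 ÷ 4 kcal/g = 292.1953 g.

292 g/day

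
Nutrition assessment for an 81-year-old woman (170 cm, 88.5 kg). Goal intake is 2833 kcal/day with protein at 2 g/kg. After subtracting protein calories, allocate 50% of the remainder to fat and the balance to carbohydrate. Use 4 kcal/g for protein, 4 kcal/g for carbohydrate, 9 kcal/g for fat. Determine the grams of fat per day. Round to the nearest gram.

Protein = 2 × 88.5 = 177 g → 177 × 4 = 708 kcal.
Non-protein calories = 2833 − 708 = 2125 kcal.
Fat: 50% × 2125 = 1062.5 kcal; carbohydrate: 1062.5 kcal.
Fat: 1062.5 kcal ÷ 9 kcal/g = 118.0556 g.

118 g/day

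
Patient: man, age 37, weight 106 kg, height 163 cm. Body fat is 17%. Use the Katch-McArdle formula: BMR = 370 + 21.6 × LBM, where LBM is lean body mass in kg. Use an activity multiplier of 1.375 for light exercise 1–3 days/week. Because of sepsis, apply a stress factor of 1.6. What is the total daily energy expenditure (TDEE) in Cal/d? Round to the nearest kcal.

4995 Cal/d

LBM = 106 × (1 − 0.17) = 87.98 kg. Katch-McArdle: BMR = 370 + 21.6 × 87.98 = 2270.368 kcal/day.
TEE = BMR × activity factor = 2270.368 × 1.375 = 3121.756 kcal/day.
Apply stress factor: 3121.756 × 1.6 = 4994.8096 kcal/day.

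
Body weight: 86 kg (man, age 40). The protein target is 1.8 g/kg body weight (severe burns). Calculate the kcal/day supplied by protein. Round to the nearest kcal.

Protein = 1.8 g/kg × 86 kg = 154.8 g/day.
Protein energy = 154.8 g × 4 kcal/g = 619.2 kcal/day.

619 kcal/day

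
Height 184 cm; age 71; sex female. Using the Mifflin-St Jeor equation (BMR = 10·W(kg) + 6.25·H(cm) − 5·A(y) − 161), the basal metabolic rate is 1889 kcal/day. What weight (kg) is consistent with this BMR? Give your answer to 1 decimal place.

125.5 kg

1889 = 10·W + 6.25(184) − 5(71) − 161
10·W = 1889 − 634 = 1255, so W = 125.5 kg.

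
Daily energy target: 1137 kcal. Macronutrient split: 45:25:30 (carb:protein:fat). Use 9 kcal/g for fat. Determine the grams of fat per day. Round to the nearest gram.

Fat energy = 30% × 1137 = 341.1 kcal.
At 9 kcal/g: 341.1 ÷ 9 = 37.9 g.

38 g/day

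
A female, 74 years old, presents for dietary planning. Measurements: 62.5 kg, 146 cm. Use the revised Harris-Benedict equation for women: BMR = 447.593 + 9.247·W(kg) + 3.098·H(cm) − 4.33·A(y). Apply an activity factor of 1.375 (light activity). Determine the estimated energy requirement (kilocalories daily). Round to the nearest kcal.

Harris-Benedict: BMR = 447.593 + 9.247(62.5) + 3.098(146) − 4.33(74) = 1157.4185 kcal/day.
TEE = BMR × activity factor = 1157.4185 × 1.375 = 1591.4504 kcal/day.

1591 kilocalories daily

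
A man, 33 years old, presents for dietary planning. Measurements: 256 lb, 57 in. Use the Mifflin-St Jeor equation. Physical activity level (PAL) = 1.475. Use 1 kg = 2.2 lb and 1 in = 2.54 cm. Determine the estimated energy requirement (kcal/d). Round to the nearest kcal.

Convert to metric: weight = 256 ÷ 2.2 = 116.3636 kg; height = 57 × 2.54 = 144.78 cm.
Mifflin-St Jeor (male): BMR = 10(116.3636) + 6.25(144.78) − 5(33) + 5 = 1163.6364 + 904.875 − 165 + 5 = 1908.5114 kcal/day.
TEE = BMR × activity factor = 1908.5114 × 1.475 = 2815.0543 kcal/day.

2815 kcal/d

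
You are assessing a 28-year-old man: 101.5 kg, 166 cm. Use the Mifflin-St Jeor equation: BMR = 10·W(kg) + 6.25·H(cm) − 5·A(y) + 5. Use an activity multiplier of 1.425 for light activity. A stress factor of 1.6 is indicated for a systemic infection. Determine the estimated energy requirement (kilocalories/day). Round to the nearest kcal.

4372 kilocalories/day

Mifflin-St Jeor (male): BMR = 10(101.5) + 6.25(166) − 5(28) + 5 = 1015 + 1037.5 − 140 + 5 = 1917.5 kcal/day.
TEE = BMR × activity factor = 1917.5 × 1.425 = 2732.4375 kcal/day.
Apply stress factor: 2732.4375 × 1.6 = 4371.9 kcal/day.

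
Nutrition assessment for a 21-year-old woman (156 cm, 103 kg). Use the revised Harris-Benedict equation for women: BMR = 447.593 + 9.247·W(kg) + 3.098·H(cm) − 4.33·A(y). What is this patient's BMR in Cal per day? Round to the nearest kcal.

Harris-Benedict: BMR = 447.593 + 9.247(103) + 3.098(156) − 4.33(21) = 1792.392 kcal/day.

1792 Cal per day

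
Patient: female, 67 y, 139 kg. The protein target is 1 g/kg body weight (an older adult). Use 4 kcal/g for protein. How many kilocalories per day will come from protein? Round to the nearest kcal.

556 kcal/day

Protein = 1 g/kg × 139 kg = 139 g/day.
Protein energy = 139 g × 4 kcal/g = 556 kcal/day.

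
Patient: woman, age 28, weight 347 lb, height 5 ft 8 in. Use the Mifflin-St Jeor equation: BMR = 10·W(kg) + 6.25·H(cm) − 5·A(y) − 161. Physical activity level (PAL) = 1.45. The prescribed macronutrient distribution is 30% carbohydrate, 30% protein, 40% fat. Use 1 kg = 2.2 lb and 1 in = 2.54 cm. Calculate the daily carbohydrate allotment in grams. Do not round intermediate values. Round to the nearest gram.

Convert to metric: weight = 347 ÷ 2.2 = 157.7273 kg; height = (5×12 + 8) × 2.54 = 68 × 2.54 = 172.72 cm.
Mifflin-St Jeor (female): BMR = 10(157.7273) + 6.25(172.72) − 5(28) − 161 = 1577.2727 + 1079.5 − 140 − 161 = 2355.7727 kcal/day.
TEE = 2355.7727 × 1.45 = 3415.8705 kcal/day.
Carbohydrate energy = 30% × 3415.8705 = 1024.7611 kcal.
Carbohydrate = 1024.7611 ÷ 4 kcal/g = 256.1903 g.

256 g/day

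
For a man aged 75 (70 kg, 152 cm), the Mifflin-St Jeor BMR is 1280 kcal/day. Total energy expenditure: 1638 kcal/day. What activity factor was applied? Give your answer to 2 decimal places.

Activity factor = TEE ÷ BMR = 1638 ÷ 1280 = 1.28.

1.28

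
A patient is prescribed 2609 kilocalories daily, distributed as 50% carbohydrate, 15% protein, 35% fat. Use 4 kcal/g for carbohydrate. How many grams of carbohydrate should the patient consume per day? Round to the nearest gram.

Carbohydrate energy = 50% × 2609 = 1304.5 kcal.
At 4 kcal/g: 1304.5 ÷ 4 = 326.125 g.

326 g/day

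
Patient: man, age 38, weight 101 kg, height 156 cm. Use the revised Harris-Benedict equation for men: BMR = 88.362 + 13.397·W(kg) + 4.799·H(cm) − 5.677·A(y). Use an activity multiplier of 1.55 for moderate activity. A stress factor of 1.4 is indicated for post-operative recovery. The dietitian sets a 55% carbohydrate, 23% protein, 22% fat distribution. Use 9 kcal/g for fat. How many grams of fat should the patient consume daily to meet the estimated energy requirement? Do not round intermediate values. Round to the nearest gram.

Harris-Benedict: BMR = 88.362 + 13.397(101) + 4.799(156) − 5.677(38) = 1974.377 kcal/day.
TEE = 1974.377 × 1.55 = 3060.2844 kcal/day.
With stress factor 1.4: 3060.2844 × 1.4 = 4284.3981 kcal/day.
Fat energy = 22% × 4284.3981 = 942.5676 kcal.
Fat = 942.5676 ÷ 9 kcal/g = 104.7297 g.

105 g/day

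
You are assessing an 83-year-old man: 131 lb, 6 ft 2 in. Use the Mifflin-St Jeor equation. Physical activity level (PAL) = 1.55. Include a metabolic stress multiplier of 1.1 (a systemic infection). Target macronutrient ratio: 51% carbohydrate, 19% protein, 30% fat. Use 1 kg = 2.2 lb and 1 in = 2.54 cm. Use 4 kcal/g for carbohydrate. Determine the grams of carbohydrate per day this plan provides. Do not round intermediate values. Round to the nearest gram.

296 g/day

Convert to metric: weight = 131 ÷ 2.2 = 59.5455 kg; height = (6×12 + 2) × 2.54 = 74 × 2.54 = 187.96 cm.
Mifflin-St Jeor (male): BMR = 10(59.5455) + 6.25(187.96) − 5(83) + 5 = 595.4545 + 1174.75 − 415 + 5 = 1360.2045 kcal/day.
TEE = 1360.2045 × 1.55 = 2108.317 kcal/day.
With stress factor 1.1: 2108.317 × 1.1 = 2319.1488 kcal/day.
Carbohydrate energy = 51% × 2319.1488 = 1182.7659 kcal.
Carbohydrate = 1182.7659 ÷ 4 kcal/g = 295.6915 g.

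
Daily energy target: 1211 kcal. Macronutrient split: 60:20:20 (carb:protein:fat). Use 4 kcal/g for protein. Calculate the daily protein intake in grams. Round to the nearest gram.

61 g/day

Protein energy = 20% × 1211 = 242.2 kcal.
At 4 kcal/g: 242.2 ÷ 4 = 60.55 g.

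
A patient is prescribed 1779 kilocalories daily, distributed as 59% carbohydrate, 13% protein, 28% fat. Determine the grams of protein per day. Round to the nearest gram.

58 g/day

Protein energy = 13% × 1779 = 231.27 kcal.
At 4 kcal/g: 231.27 ÷ 4 = 57.8175 g.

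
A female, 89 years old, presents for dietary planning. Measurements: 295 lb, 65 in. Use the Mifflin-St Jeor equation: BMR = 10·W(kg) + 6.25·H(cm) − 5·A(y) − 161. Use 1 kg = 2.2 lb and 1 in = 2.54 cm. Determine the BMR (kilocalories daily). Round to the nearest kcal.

Convert to metric: weight = 295 ÷ 2.2 = 134.0909 kg; height = 65 × 2.54 = 165.1 cm.
Mifflin-St Jeor (female): BMR = 10(134.0909) + 6.25(165.1) − 5(89) − 161 = 1340.9091 + 1031.875 − 445 − 161 = 1766.7841 kcal/day.

1767 kilocalories daily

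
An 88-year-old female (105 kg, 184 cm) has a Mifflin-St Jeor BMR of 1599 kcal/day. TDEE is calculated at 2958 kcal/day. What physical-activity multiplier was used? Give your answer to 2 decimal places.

1.85

Activity factor = TEE ÷ BMR = 2958 ÷ 1599 = 1.85.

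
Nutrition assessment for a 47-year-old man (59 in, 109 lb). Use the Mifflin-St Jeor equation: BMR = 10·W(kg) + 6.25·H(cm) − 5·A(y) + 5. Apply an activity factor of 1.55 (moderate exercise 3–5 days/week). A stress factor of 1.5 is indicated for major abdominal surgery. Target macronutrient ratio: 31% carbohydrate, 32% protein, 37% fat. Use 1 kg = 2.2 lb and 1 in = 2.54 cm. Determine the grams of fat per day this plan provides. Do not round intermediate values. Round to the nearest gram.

115 g/day

Convert to metric: weight = 109 ÷ 2.2 = 49.5455 kg; height = 59 × 2.54 = 149.86 cm.
Mifflin-St Jeor (male): BMR = 10(49.5455) + 6.25(149.86) − 5(47) + 5 = 495.4545 + 936.625 − 235 + 5 = 1202.0795 kcal/day.
TEE = 1202.0795 × 1.55 = 1863.2233 kcal/day.
With stress factor 1.5: 1863.2233 × 1.5 = 2794.8349 kcal/day.
Fat energy = 37% × 2794.8349 = 1034.0889 kcal.
Fat = 1034.0889 ÷ 9 kcal/g = 114.8988 g.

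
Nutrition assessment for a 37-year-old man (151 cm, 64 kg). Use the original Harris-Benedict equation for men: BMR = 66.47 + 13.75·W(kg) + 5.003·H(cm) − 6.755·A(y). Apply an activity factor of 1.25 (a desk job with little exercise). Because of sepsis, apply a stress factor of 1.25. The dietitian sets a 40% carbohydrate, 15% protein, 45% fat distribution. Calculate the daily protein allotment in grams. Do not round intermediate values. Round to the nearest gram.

85 g/day

Harris-Benedict: BMR = 66.47 + 13.75(64) + 5.003(151) − 6.755(37) = 1451.988 kcal/day.
TEE = 1451.988 × 1.25 = 1814.985 kcal/day.
With stress factor 1.25: 1814.985 × 1.25 = 2268.7313 kcal/day.
Protein energy = 15% × 2268.7313 = 340.3097 kcal.
Protein = 340.3097 ÷ 4 kcal/g = 85.0774 g.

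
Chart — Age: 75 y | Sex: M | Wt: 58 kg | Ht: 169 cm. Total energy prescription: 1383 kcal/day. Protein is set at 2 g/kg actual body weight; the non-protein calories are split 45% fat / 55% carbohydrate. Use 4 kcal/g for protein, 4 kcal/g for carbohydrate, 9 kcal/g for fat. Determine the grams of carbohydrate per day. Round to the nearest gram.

Protein = 2 × 58 = 116 g → 116 × 4 = 464 kcal.
Non-protein calories = 1383 − 464 = 919 kcal.
Fat: 45% × 919 = 413.55 kcal; carbohydrate: 505.45 kcal.
Carbohydrate: 505.45 kcal ÷ 4 kcal/g = 126.3625 g.

126 g/day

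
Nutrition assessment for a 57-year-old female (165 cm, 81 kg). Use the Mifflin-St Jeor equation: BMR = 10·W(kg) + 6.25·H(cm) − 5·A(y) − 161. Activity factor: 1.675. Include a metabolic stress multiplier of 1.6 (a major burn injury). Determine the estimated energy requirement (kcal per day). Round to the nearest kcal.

3739 kcal per day

Mifflin-St Jeor (female): BMR = 10(81) + 6.25(165) − 5(57) − 161 = 810 + 1031.25 − 285 − 161 = 1395.25 kcal/day.
TEE = BMR × activity factor = 1395.25 × 1.675 = 2337.0438 kcal/day.
Apply stress factor: 2337.0438 × 1.6 = 3739.27 kcal/day.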